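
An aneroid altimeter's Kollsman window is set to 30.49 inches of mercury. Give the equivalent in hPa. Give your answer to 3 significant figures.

1030 hPa

1 inHg = 33.8639 hPa, so 30.49 × 33.8639 = 1030 hPa.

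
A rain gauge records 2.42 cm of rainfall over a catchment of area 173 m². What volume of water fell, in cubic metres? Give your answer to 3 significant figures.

4.19 cubic metres

Depth: 2.42 cm × 10 = 24.2 mm.
1 mm over 1 m² is 1 L, so volume = 24.2 × 173 = 4186.6 L = 4.19 m³.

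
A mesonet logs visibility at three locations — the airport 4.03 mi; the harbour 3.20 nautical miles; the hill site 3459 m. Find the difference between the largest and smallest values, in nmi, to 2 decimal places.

the airport: 4.03 SM = 3.5020 nmi.
the hill site: 3459 m = 1.8677 nmi.
Spread: 3.5020 − 1.8677 = 1.63 nmi.

1.63 nmi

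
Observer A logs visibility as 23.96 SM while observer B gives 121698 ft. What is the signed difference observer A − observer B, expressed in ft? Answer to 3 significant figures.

observer A: 23.96 SM = 126508.80 ft.
Difference: 126508.80 − 121698.00 = 4810 ft.

4810 ft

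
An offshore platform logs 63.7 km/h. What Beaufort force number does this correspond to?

63.7 km/h = 17.7 m/s, which is Beaufort 8 (gale, 17.2–20.7 m/s).

Beaufort force 8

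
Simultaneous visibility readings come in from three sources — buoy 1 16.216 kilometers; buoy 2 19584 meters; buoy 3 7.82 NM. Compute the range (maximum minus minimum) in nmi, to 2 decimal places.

buoy 1: 16.216 km = 8.7559 nmi.
buoy 2: 19584 m = 10.5745 nmi.
Spread: 10.5745 − 7.8200 = 2.75 nmi.

2.75 nmi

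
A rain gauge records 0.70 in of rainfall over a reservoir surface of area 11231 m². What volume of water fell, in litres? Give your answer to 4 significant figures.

199700 litres

Depth: 0.70 in × 25.4 = 17.78 mm.
1 mm over 1 m² is 1 L, so volume = 17.78 × 11231 = 199687.18 L ≈ 199700 L.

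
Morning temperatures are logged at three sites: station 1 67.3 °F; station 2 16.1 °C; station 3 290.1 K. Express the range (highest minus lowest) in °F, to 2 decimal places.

6.32 °F

station 1: 67.3 °F = 19.611 °C.
station 3: 290.1 K = 16.950 °C.
Spread: 19.611 − 16.100 = 3.511 °C = 6.32 °F.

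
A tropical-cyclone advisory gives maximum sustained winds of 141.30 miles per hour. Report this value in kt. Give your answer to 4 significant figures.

1 mph = 0.868976 kt, so 141.30 × 0.868976 = 122.8 kt.

122.8 kt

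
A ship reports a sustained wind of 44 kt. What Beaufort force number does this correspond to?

44 kt lies in the Beaufort 9 band (strong gale, 41–47 kt).

Beaufort force 9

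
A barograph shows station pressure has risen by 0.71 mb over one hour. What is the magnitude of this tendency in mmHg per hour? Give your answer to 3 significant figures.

0.71 mb / 1 h × 0.750062 mmHg/mb = 0.533 mmHg/h.

0.533 mmHg per hour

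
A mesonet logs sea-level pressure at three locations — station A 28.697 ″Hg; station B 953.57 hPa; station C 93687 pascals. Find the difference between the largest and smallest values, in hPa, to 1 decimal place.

station A: 28.697 inHg = 971.792 hPa.
station C: 93687 Pa = 936.870 hPa.
Spread: 971.792 − 936.870 = 34.9 hPa.

34.9 hPa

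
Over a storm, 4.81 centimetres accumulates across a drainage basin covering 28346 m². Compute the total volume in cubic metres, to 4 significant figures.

1363 cubic metres

Depth: 4.81 cm × 10 = 48.1 mm.
1 mm over 1 m² is 1 L, so volume = 48.1 × 28346 = 1363442.6 L = 1363 m³.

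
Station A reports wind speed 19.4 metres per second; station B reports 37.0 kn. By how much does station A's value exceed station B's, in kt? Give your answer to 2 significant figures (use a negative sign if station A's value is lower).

0.71 kt

station A: 19.4 m/s = 37.7106 kt.
Difference: 37.7106 − 37.0000 = 0.71 kt.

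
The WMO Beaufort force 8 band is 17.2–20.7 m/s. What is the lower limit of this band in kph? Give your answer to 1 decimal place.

61.9 km/h

17.2–20.7 m/s × 3.6 = 61.9–74.5 km/h.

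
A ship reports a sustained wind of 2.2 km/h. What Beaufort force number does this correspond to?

Beaufort force 1

2.2 km/h = 0.6 m/s, which is Beaufort 1 (light air, 0.3–1.5 m/s).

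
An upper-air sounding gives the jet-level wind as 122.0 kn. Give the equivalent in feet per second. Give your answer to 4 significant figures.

1 kt = 1.68781 ft/s, so 122.0 × 1.68781 = 205.9 ft/s.

205.9 ft/s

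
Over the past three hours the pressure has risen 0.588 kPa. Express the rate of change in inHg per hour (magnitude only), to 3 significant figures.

0.0579 inHg per hour

0.588 kPa / 3 h × 0.2953 inHg/kPa = 0.0579 inHg/h.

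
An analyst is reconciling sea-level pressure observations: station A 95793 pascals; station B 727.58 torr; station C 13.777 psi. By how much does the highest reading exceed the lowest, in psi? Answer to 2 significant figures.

station A: 95793 Pa = 13.8936 psi.
station B: 727.58 mmHg = 14.0691 psi.
Spread: 14.0691 − 13.7770 = 0.29 psi.

0.29 psi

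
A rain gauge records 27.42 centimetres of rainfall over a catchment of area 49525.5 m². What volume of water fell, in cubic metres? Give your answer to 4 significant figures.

Depth: 27.42 cm × 10 = 274.2 mm.
1 mm over 1 m² is 1 L, so volume = 274.2 × 49525.5 = 13579892 L = 13580 m³.

13580 cubic metres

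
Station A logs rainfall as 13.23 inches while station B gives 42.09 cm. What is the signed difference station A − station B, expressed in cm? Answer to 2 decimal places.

-8.49 cm

station A: 13.23 in = 33.6042 cm.
Difference: 33.6042 − 42.0900 = -8.49 cm.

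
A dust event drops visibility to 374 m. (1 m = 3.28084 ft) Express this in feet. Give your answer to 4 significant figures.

1 m = 3.28084 ft, so 374 × 3.28084 = 1227 ft.

1227 ft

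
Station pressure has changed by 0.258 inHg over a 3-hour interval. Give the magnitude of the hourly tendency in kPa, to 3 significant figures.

0.291 kPa per hour

0.258 inHg / 3 h × 3.38639 kPa/inHg = 0.291 kPa/h.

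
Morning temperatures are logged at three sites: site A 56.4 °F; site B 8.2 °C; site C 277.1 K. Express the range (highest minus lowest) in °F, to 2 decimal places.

17.29 °F

site A: 56.4 °F = 13.556 °C.
site C: 277.1 K = 3.950 °C.
Spread: 13.556 − 3.950 = 9.606 °C = 17.29 °F.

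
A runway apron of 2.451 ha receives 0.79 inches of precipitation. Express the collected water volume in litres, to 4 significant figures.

Depth: 0.79 in × 25.4 = 20.066 mm.
Area: 2.451 ha = 24510 m².
1 mm over 1 m² is 1 L, so volume = 20.066 × 24510 = 491817.66 L ≈ 491800 L.

491800 litres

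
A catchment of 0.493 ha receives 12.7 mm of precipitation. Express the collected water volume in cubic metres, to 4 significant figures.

62.61 cubic metres

Area: 0.493 ha = 4930 m².
1 mm over 1 m² is 1 L, so volume = 12.7 × 4930 = 62611 L = 62.61 m³.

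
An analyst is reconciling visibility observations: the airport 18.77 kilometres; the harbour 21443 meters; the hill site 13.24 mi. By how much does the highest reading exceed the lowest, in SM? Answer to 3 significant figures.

1.66 SM

the airport: 18.77 km = 11.6631 SM.
the harbour: 21443 m = 13.3241 SM.
Spread: 13.3241 − 11.6631 = 1.66 SM.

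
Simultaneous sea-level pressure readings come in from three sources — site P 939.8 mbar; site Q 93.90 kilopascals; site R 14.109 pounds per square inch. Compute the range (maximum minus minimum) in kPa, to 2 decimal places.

3.38 kPa

site P: 939.8 mb = 93.9800 kPa.
site R: 14.109 psi = 97.2781 kPa.
Spread: 97.2781 − 93.9000 = 3.38 kPa.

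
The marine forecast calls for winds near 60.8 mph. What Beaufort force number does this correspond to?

60.8 mph = 27.2 m/s, which is Beaufort 10 (storm, 24.5–28.4 m/s).

Beaufort force 10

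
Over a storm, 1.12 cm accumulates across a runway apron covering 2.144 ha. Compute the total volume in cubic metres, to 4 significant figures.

Depth: 1.12 cm × 10 = 11.2 mm.
Area: 2.144 ha = 21440 m².
1 mm over 1 m² is 1 L, so volume = 11.2 × 21440 = 240128 L = 240.1 m³.

240.1 cubic metres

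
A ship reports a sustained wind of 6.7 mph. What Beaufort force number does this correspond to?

6.7 mph = 3.0 m/s, which is Beaufort 2 (light breeze, 1.6–3.3 m/s).

Beaufort force 2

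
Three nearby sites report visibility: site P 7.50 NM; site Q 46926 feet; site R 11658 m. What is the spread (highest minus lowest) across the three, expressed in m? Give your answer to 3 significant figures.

site P: 7.50 nmi = 13890.00 m.
site Q: 46926 ft = 14303.04 m.
Spread: 14303.04 − 11658.00 = 2650 m.

2650 m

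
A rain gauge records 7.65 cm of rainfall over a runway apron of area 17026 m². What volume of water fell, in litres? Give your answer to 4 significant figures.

Depth: 7.65 cm × 10 = 76.5 mm.
1 mm over 1 m² is 1 L, so volume = 76.5 × 17026 = 1302489 L ≈ 1302000 L.

1302000 litres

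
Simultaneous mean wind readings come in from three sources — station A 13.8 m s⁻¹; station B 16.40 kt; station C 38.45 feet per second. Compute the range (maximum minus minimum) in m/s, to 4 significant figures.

5.363 m/s

station B: 16.40 kt = 8.43689 m/s.
station C: 38.45 ft/s = 11.71956 m/s.
Spread: 13.80000 − 8.43689 = 5.363 m/s.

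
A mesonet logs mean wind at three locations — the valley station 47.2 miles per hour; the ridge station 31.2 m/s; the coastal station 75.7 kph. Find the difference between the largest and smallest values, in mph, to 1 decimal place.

the ridge station: 31.2 m/s = 69.792 mph.
the coastal station: 75.7 km/h = 47.038 mph.
Spread: 69.792 − 47.038 = 22.8 mph.

22.8 mph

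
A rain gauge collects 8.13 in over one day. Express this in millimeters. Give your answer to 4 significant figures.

1 in = 25.4 mm, so 8.13 × 25.4 = 206.5 mm.

206.5 mm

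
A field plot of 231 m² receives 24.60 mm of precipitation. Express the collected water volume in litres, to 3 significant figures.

1 mm over 1 m² is 1 L, so volume = 24.6 × 231 = 5682.6 L ≈ 5680 L.

5680 litres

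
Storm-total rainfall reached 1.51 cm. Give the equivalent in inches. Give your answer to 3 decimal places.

1 cm = 0.393701 in, so 1.51 × 0.393701 = 0.594 in.

0.594 in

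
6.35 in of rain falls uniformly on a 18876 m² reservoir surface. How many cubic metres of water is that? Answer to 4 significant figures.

Depth: 6.35 in × 25.4 = 161.29 mm.
1 mm over 1 m² is 1 L, so volume = 161.29 × 18876 = 3044510 L = 3045 m³.

3045 cubic metres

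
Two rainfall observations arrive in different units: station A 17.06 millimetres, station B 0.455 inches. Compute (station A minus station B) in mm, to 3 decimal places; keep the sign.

5.503 mm

station B: 0.455 in = 11.55700 mm.
Difference: 17.06000 − 11.55700 = 5.503 mm.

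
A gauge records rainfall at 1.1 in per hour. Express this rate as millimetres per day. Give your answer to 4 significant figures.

670.6 mm/day

1.1 in/hour × 25.4 mm/in × 24 hour/day = 670.6 mm/day.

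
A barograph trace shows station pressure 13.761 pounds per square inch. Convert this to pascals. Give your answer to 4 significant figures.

94880 Pa

1 psi = 6894.76 Pa, so 13.761 × 6894.76 = 94880 Pa.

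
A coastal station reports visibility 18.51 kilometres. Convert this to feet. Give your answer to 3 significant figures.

1 km = 3280.84 ft, so 18.51 × 3280.84 = 60700 ft.

60700 ft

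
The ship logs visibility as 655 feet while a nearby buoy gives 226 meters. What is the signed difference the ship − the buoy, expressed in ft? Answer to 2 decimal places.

-86.47 ft

the buoy: 226 m = 741.4698 ft.
Difference: 655.0000 − 741.4698 = -86.47 ft.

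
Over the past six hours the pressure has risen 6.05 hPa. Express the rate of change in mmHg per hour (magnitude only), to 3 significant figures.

0.756 mmHg per hour

6.05 hPa / 6 h × 0.750062 mmHg/hPa = 0.756 mmHg/h.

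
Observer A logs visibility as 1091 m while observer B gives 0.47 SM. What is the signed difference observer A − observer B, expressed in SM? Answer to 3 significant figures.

observer A: 1091 m = 0.67792 SM.
Difference: 0.67792 − 0.47000 = 0.208 SM.

0.208 SM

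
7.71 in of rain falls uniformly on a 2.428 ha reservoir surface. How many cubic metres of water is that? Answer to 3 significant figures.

4750 cubic metres

Depth: 7.71 in × 25.4 = 195.834 mm.
Area: 2.428 ha = 24280 m².
1 mm over 1 m² is 1 L, so volume = 195.834 × 24280 = 4754849.5 L = 4750 m³.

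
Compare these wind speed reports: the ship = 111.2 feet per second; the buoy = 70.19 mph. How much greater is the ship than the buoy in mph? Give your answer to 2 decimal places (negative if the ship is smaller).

the ship: 111.2 ft/s = 75.8182 mph.
Difference: 75.8182 − 70.1900 = 5.63 mph.

5.63 mph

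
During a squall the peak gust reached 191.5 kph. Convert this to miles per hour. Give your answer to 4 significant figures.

1 km/h = 0.621371 mph, so 191.5 × 0.621371 = 119.0 mph.

119.0 mph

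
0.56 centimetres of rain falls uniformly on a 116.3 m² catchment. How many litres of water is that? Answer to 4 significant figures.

651.3 litres

Depth: 0.56 cm × 10 = 5.6 mm.
1 mm over 1 m² is 1 L, so volume = 5.6 × 116.3 = 651.28 L ≈ 651.3 L.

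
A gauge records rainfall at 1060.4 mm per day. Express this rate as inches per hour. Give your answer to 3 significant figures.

1.74 in/hour

1060.4 mm/day × 0.0393701 in/mm × 0.0416667 day/hour = 1.74 in/hour.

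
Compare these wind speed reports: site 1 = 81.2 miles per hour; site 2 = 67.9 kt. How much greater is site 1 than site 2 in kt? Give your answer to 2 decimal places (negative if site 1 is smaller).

site 1: 81.2 mph = 70.5609 kt.
Difference: 70.5609 − 67.9000 = 2.66 kt.

2.66 kt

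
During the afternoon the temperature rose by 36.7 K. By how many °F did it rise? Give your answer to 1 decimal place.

66.1 °F

For a temperature change the 32° offset cancels: Δ°F = 36.7 × 1.8 = 66.1 °F.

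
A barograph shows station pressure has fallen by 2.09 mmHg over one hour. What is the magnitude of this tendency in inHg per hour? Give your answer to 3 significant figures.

0.0823 inHg per hour

2.09 mmHg / 1 h × 0.0393701 inHg/mmHg = 0.0823 inHg/h.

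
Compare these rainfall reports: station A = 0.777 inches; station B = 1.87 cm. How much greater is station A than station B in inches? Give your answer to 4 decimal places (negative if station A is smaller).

0.0408 in

station B: 1.87 cm = 0.736220 in.
Difference: 0.777000 − 0.736220 = 0.0408 in.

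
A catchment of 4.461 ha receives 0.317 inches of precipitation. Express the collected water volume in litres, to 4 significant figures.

Depth: 0.317 in × 25.4 = 8.0518 mm.
Area: 4.461 ha = 44610 m².
1 mm over 1 m² is 1 L, so volume = 8.0518 × 44610 = 359190.8 L ≈ 359200 L.

359200 litres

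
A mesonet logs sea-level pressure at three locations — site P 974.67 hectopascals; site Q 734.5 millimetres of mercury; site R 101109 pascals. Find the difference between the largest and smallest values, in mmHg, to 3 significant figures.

site P: 974.67 hPa = 731.063 mmHg.
site R: 101109 Pa = 758.380 mmHg.
Spread: 758.380 − 731.063 = 27.3 mmHg.

27.3 mmHg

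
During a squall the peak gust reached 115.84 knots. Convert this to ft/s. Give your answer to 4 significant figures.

1 kt = 1.68781 ft/s, so 115.84 × 1.68781 = 195.5 ft/s.

195.5 ft/s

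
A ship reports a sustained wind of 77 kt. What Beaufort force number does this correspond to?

77 kt lies in the Beaufort 12 band (hurricane force, ≥64 kt).

Beaufort force 12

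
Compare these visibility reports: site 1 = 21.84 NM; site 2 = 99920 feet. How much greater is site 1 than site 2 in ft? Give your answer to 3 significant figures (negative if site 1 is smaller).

32800 ft

site 1: 21.84 nmi = 132702.36 ft.
Difference: 132702.36 − 99920.00 = 32800 ft.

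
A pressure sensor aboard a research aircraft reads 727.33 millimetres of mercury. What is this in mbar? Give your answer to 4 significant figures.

1 mmHg = 1.33322 mb, so 727.33 × 1.33322 = 969.7 mb.

969.7 mb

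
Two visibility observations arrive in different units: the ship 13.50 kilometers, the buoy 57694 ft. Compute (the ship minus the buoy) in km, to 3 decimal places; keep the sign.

the buoy: 57694 ft = 17.58513 km.
Difference: 13.50000 − 17.58513 = -4.085 km.

-4.085 km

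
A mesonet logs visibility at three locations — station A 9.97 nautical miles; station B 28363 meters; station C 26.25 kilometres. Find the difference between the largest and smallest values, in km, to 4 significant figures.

station A: 9.97 nmi = 18.46444 km.
station B: 28363 m = 28.36300 km.
Spread: 28.36300 − 18.46444 = 9.899 km.

9.899 km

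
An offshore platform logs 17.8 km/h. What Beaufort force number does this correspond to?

Beaufort force 3

17.8 km/h = 4.9 m/s, which is Beaufort 3 (gentle breeze, 3.4–5.4 m/s).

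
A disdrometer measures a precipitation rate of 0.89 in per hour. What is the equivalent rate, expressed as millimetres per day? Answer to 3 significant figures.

543 mm/day

0.89 in/hour × 25.4 mm/in × 24 hour/day = 543 mm/day.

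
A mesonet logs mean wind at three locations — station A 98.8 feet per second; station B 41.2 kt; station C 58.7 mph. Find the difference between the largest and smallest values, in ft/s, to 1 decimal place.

29.3 ft/s

station B: 41.2 kt = 69.538 ft/s.
station C: 58.7 mph = 86.093 ft/s.
Spread: 98.800 − 69.538 = 29.3 ft/s.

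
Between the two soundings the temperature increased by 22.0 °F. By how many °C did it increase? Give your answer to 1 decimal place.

12.2 °C

A change of 1 °C equals a change of 1.8 °F: Δ°C = 22.0 × 0.5556 = 12.2 °C.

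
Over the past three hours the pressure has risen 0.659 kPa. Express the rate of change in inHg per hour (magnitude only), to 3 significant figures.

0.659 kPa / 3 h × 0.2953 inHg/kPa = 0.0649 inHg/h.

0.0649 inHg per hour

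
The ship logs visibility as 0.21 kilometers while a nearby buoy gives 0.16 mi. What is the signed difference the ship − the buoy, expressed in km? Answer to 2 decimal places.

the buoy: 0.16 SM = 0.2575 km.
Difference: 0.2100 − 0.2575 = -0.05 km.

-0.05 km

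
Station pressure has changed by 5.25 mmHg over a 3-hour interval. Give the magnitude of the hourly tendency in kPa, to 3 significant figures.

0.233 kPa per hour

5.25 mmHg / 3 h × 0.133322 kPa/mmHg = 0.233 kPa/h.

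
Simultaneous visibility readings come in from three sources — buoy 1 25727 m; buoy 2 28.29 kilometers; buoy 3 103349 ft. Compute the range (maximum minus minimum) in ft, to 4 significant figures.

buoy 1: 25727 m = 84406.17 ft.
buoy 2: 28.29 km = 92814.96 ft.
Spread: 103349.00 − 84406.17 = 18940 ft.

18940 ft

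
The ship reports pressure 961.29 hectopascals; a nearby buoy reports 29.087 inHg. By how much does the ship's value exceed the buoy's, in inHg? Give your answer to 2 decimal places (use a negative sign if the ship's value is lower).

the ship: 961.29 hPa = 28.3869 inHg.
Difference: 28.3869 − 29.0870 = -0.70 inHg.

-0.70 inHg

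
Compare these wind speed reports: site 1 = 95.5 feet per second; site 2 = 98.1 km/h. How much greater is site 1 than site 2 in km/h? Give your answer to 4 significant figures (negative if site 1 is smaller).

site 1: 95.5 ft/s = 104.79024 km/h.
Difference: 104.79024 − 98.10000 = 6.690 km/h.

6.690 km/h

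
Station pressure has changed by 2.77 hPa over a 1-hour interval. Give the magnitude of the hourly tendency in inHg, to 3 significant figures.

2.77 hPa / 1 h × 0.02953 inHg/hPa = 0.0818 inHg/h.

0.0818 inHg per hour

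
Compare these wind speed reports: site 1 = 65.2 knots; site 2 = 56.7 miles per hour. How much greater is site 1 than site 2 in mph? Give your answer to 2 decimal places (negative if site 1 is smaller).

site 1: 65.2 kt = 75.0308 mph.
Difference: 75.0308 − 56.7000 = 18.33 mph.

18.33 mph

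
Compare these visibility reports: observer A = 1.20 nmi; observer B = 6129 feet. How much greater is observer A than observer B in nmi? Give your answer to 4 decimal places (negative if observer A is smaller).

0.1913 nmi

observer B: 6129 ft = 1.008704 nmi.
Difference: 1.200000 − 1.008704 = 0.1913 nmi.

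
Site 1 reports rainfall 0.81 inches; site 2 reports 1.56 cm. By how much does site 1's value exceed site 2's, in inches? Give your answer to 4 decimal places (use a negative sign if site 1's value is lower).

site 2: 1.56 cm = 0.614173 in.
Difference: 0.810000 − 0.614173 = 0.1958 in.

0.1958 in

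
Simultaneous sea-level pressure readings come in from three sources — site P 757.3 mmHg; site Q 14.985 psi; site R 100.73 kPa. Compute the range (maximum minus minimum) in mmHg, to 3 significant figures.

19.4 mmHg

site Q: 14.985 psi = 774.948 mmHg.
site R: 100.73 kPa = 755.537 mmHg.
Spread: 774.948 − 755.537 = 19.4 mmHg.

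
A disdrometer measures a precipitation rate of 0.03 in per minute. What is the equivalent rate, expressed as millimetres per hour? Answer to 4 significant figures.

45.72 mm/hour

0.03 in/minute × 25.4 mm/in × 60 minute/hour = 45.72 mm/hour.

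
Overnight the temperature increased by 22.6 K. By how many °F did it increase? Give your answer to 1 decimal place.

40.7 °F

A change of 1 °C equals a change of 1.8 °F: Δ°F = 22.6 × 1.8 = 40.7 °F.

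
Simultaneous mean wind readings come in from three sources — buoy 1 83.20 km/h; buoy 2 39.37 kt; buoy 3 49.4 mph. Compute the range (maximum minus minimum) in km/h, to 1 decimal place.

10.3 km/h

buoy 2: 39.37 kt = 72.913 km/h.
buoy 3: 49.4 mph = 79.502 km/h.
Spread: 83.200 − 72.913 = 10.3 km/h.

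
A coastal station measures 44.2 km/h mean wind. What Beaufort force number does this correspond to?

Beaufort force 6

44.2 km/h = 12.3 m/s, which is Beaufort 6 (strong breeze, 10.8–13.8 m/s).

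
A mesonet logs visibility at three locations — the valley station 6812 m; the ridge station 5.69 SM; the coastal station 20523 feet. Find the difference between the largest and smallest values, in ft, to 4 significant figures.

9520 ft

the valley station: 6812 m = 22349.08 ft.
the ridge station: 5.69 SM = 30043.20 ft.
Spread: 30043.20 − 20523.00 = 9520 ft.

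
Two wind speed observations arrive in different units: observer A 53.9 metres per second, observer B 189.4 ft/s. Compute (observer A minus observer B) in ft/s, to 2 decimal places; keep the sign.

observer A: 53.9 m/s = 176.8373 ft/s.
Difference: 176.8373 − 189.4000 = -12.56 ft/s.

-12.56 ft/s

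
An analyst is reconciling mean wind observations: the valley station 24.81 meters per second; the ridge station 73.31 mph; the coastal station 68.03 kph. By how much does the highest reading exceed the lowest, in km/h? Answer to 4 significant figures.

49.95 km/h

the valley station: 24.81 m/s = 89.3160 km/h.
the ridge station: 73.31 mph = 117.9810 km/h.
Spread: 117.9810 − 68.0300 = 49.95 km/h.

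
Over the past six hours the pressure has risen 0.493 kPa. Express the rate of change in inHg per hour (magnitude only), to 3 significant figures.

0.0243 inHg per hour

0.493 kPa / 6 h × 0.2953 inHg/kPa = 0.0243 inHg/h.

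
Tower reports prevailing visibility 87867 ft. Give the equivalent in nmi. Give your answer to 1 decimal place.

14.5 nmi

1 ft = 0.000164579 nmi, so 87867 × 0.000164579 = 14.5 nmi.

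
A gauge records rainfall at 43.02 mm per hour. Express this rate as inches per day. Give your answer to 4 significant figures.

40.65 in/day

43.02 mm/hour × 0.0393701 in/mm × 24 hour/day = 40.65 in/day.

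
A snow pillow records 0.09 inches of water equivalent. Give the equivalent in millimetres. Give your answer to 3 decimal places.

2.286 mm

1 in = 25.4 mm, so 0.09 × 25.4 = 2.286 mm.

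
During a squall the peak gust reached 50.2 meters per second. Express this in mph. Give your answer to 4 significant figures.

1 m/s = 2.23694 mph, so 50.2 × 2.23694 = 112.3 mph.

112.3 mph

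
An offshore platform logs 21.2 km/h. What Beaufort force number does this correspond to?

Beaufort force 4

21.2 km/h = 5.9 m/s, which is Beaufort 4 (moderate breeze, 5.5–7.9 m/s).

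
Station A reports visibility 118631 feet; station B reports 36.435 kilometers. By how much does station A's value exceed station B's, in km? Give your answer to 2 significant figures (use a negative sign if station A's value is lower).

station A: 118631 ft = 36.1587 km.
Difference: 36.1587 − 36.4350 = -0.28 km.

-0.28 km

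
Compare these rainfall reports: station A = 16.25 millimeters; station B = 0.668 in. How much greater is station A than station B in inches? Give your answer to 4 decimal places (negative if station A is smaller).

station A: 16.25 mm = 0.639764 in.
Difference: 0.639764 − 0.668000 = -0.0282 in.

-0.0282 in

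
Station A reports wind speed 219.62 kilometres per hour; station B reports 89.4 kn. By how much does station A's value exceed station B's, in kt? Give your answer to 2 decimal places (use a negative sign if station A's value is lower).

29.19 kt

station A: 219.62 km/h = 118.5853 kt.
Difference: 118.5853 − 89.4000 = 29.19 kt.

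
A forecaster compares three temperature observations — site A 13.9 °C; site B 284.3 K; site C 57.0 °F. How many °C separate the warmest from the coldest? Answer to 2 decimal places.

2.75 °C

site B: 284.3 K = 11.150 °C.
site C: 57.0 °F = 13.889 °C.
Spread: 13.900 − 11.150 = 2.750 °C.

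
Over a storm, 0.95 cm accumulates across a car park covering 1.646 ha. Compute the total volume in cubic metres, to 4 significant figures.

Depth: 0.95 cm × 10 = 9.5 mm.
Area: 1.646 ha = 16460 m².
1 mm over 1 m² is 1 L, so volume = 9.5 × 16460 = 156370 L = 156.4 m³.

156.4 cubic metres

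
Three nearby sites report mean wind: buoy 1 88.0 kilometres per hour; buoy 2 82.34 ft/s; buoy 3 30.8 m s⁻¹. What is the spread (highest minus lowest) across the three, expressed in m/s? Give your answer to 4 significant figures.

buoy 1: 88.0 km/h = 24.44444 m/s.
buoy 2: 82.34 ft/s = 25.09723 m/s.
Spread: 30.80000 − 24.44444 = 6.356 m/s.

6.356 m/s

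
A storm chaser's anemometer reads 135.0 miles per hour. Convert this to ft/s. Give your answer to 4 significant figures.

1 mph = 1.46667 ft/s, so 135.0 × 1.46667 = 198.0 ft/s.

198.0 ft/s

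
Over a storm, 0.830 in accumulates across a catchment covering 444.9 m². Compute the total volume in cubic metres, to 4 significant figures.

9.379 cubic metres

Depth: 0.830 in × 25.4 = 21.082 mm.
1 mm over 1 m² is 1 L, so volume = 21.082 × 444.9 = 9379.3818 L = 9.379 m³.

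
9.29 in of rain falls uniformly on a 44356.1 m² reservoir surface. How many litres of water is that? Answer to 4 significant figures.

10470000 litres

Depth: 9.29 in × 25.4 = 235.966 mm.
1 mm over 1 m² is 1 L, so volume = 235.966 × 44356.1 = 10466531 L ≈ 10470000 L.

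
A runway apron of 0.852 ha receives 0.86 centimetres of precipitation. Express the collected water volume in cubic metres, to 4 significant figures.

Depth: 0.86 cm × 10 = 8.6 mm.
Area: 0.852 ha = 8520 m².
1 mm over 1 m² is 1 L, so volume = 8.6 × 8520 = 73272 L = 73.27 m³.

73.27 cubic metres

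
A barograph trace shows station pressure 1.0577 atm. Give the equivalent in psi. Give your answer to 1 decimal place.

1 atm = 14.6959 psi, so 1.0577 × 14.6959 = 15.5 psi.

15.5 psi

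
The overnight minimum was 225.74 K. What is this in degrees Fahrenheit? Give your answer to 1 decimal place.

-53.3 °F

First to °C: -47.41 °C.
Then to °F: -53.3 °F.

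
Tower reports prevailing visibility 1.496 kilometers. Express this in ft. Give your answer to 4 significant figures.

1 km = 3280.84 ft, so 1.496 × 3280.84 = 4908 ft.

4908 ft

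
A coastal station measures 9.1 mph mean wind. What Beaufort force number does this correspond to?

Beaufort force 3

9.1 mph = 4.1 m/s, which is Beaufort 3 (gentle breeze, 3.4–5.4 m/s).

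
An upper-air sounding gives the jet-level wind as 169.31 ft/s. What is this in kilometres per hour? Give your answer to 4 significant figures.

185.8 km/h

1 ft/s = 1.09728 km/h, so 169.31 × 1.09728 = 185.8 km/h.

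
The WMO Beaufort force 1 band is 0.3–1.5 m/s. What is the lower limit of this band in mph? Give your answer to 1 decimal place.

0.3–1.5 m/s × 2.237 = 0.7–3.4 mph.

0.7 mph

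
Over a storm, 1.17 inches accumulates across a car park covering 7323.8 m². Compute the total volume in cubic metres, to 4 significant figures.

Depth: 1.17 in × 25.4 = 29.718 mm.
1 mm over 1 m² is 1 L, so volume = 29.718 × 7323.8 = 217648.69 L = 217.6 m³.

217.6 cubic metres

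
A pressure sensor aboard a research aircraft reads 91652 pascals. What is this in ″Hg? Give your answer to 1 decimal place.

1 Pa = 0.0002953 inHg, so 91652 × 0.0002953 = 27.1 inHg.

27.1 inHg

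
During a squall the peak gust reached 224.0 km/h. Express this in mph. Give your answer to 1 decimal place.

139.2 mph

1 km/h = 0.621371 mph, so 224.0 × 0.621371 = 139.2 mph.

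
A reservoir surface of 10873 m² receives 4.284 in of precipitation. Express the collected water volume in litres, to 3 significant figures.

1180000 litres

Depth: 4.284 in × 25.4 = 108.8136 mm.
1 mm over 1 m² is 1 L, so volume = 108.8136 × 10873 = 1183130.3 L ≈ 1180000 L.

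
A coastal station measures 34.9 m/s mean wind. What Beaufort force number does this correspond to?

34.9 m/s lies in the Beaufort 12 band (hurricane force, ≥32.7 m/s).

Beaufort force 12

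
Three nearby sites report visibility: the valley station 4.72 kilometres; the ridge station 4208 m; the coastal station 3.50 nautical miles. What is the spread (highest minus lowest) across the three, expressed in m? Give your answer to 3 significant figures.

2270 m

the valley station: 4.72 km = 4720.00 m.
the coastal station: 3.50 nmi = 6482.00 m.
Spread: 6482.00 − 4208.00 = 2270 m.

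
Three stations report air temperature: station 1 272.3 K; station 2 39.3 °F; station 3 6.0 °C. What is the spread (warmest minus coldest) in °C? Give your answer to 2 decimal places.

6.85 °C

station 1: 272.3 K = -0.850 °C.
station 2: 39.3 °F = 4.056 °C.
Spread: 6.000 − (-0.850) = 6.850 °C.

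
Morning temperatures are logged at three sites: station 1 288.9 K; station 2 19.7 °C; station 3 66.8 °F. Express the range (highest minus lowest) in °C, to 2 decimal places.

3.95 °C

station 1: 288.9 K = 15.750 °C.
station 3: 66.8 °F = 19.333 °C.
Spread: 19.700 − 15.750 = 3.950 °C.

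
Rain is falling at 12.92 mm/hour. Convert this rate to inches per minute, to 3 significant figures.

0.00848 in/minute

12.92 mm/hour × 0.0393701 in/mm × 0.0166667 hour/minute = 0.00848 in/minute.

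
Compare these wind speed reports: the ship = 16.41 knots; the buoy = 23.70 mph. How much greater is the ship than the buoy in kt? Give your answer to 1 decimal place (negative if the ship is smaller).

-4.2 kt

the buoy: 23.70 mph = 20.595 kt.
Difference: 16.410 − 20.595 = -4.2 kt.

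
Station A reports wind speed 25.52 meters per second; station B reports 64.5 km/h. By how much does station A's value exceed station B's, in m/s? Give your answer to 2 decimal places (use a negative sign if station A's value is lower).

station B: 64.5 km/h = 17.9167 m/s.
Difference: 25.5200 − 17.9167 = 7.60 m/s.

7.60 m/s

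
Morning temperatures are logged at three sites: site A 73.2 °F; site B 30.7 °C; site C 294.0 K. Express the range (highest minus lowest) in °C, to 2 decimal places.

site A: 73.2 °F = 22.889 °C.
site C: 294.0 K = 20.850 °C.
Spread: 30.700 − 20.850 = 9.850 °C.

9.85 °C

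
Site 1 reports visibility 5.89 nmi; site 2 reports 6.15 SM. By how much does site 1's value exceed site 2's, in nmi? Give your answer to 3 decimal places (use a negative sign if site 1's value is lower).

site 2: 6.15 SM = 5.34420 nmi.
Difference: 5.89000 − 5.34420 = 0.546 nmi.

0.546 nmi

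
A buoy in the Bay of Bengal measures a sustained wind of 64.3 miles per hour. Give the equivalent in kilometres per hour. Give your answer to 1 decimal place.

1 mph = 1.60934 km/h, so 64.3 × 1.60934 = 103.5 km/h.

103.5 km/h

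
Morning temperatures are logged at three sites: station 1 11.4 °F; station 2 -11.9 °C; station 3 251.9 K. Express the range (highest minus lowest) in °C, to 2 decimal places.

9.81 °C

station 1: 11.4 °F = -11.444 °C.
station 3: 251.9 K = -21.250 °C.
Spread: (-11.444) − (-21.250) = 9.806 °C.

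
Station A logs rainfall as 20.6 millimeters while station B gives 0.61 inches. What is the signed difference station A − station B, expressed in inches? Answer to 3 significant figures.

station A: 20.6 mm = 0.81102 in.
Difference: 0.81102 − 0.61000 = 0.201 in.

0.201 in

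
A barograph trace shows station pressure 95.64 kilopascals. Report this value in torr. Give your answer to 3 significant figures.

1 kPa = 7.50062 mmHg, so 95.64 × 7.50062 = 717 mmHg.

717 mmHg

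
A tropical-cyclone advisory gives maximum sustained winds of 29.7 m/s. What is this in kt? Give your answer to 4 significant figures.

57.73 kt

1 m/s = 1.94384 kt, so 29.7 × 1.94384 = 57.73 kt.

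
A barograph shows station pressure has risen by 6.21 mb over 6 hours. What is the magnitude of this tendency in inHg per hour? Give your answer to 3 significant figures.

0.0306 inHg per hour

6.21 mb / 6 h × 0.02953 inHg/mb = 0.0306 inHg/h.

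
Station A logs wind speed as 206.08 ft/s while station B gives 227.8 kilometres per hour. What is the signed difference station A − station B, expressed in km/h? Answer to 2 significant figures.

-1.7 km/h

station A: 206.08 ft/s = 226.127 km/h.
Difference: 226.127 − 227.800 = -1.7 km/h.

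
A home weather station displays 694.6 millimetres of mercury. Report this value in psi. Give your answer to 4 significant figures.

13.43 psi

1 mmHg = 0.0193368 psi, so 694.6 × 0.0193368 = 13.43 psi.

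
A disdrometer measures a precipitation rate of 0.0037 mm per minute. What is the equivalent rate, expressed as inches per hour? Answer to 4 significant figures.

0.0037 mm/minute × 0.0393701 in/mm × 60 minute/hour = 0.008740 in/hour.

0.008740 in/hour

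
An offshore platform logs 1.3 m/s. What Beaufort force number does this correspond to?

1.3 m/s lies in the Beaufort 1 band (light air, 0.3–1.5 m/s).

Beaufort force 1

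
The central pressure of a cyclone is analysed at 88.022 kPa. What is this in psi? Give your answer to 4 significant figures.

1 kPa = 0.145038 psi, so 88.022 × 0.145038 = 12.77 psi.

12.77 psi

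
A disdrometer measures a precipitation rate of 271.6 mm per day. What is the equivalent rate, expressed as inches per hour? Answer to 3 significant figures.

0.446 in/hour

271.6 mm/day × 0.0393701 in/mm × 0.0416667 day/hour = 0.446 in/hour.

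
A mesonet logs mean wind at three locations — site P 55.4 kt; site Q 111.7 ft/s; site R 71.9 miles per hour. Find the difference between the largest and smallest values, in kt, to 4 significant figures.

10.78 kt

site Q: 111.7 ft/s = 66.1804 kt.
site R: 71.9 mph = 62.4794 kt.
Spread: 66.1804 − 55.4000 = 10.78 kt.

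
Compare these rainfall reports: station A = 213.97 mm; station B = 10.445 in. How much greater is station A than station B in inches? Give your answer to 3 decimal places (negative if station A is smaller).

station A: 213.97 mm = 8.42402 in.
Difference: 8.42402 − 10.44500 = -2.021 in.

-2.021 in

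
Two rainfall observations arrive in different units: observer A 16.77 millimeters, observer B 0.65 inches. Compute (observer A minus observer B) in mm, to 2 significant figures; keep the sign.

observer B: 0.65 in = 16.5100 mm.
Difference: 16.7700 − 16.5100 = 0.26 mm.

0.26 mm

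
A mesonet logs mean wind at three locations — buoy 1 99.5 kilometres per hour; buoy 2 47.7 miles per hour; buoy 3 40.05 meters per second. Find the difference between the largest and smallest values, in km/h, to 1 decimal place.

buoy 2: 47.7 mph = 76.766 km/h.
buoy 3: 40.05 m/s = 144.180 km/h.
Spread: 144.180 − 76.766 = 67.4 km/h.

67.4 km/h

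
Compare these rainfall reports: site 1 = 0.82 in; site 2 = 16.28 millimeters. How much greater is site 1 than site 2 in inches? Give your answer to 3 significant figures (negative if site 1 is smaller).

site 2: 16.28 mm = 0.64094 in.
Difference: 0.82000 − 0.64094 = 0.179 in.

0.179 in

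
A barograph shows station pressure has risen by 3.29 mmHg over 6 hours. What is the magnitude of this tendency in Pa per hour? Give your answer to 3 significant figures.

73.1 Pa per hour

3.29 mmHg / 6 h × 133.322 Pa/mmHg = 73.1 Pa/h.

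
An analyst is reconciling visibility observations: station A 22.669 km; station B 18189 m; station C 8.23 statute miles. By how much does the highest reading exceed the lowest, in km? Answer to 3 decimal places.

station B: 18189 m = 18.18900 km.
station C: 8.23 SM = 13.24490 km.
Spread: 22.66900 − 13.24490 = 9.424 km.

9.424 km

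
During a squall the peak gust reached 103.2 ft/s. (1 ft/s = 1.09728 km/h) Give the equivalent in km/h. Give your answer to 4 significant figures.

113.2 km/h

1 ft/s = 1.09728 km/h, so 103.2 × 1.09728 = 113.2 km/h.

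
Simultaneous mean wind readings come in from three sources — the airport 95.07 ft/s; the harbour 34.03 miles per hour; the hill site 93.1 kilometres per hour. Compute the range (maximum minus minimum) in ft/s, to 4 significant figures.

the harbour: 34.03 mph = 49.9107 ft/s.
the hill site: 93.1 km/h = 84.8462 ft/s.
Spread: 95.0700 − 49.9107 = 45.16 ft/s.

45.16 ft/s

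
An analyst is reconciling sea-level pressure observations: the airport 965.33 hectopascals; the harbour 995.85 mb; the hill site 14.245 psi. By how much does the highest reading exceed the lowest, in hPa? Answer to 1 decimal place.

the harbour: 995.85 mb = 995.850 hPa.
the hill site: 14.245 psi = 982.158 hPa.
Spread: 995.850 − 965.330 = 30.5 hPa.

30.5 hPa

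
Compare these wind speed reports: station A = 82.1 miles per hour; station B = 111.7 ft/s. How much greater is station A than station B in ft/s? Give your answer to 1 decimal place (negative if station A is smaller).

8.7 ft/s

station A: 82.1 mph = 120.413 ft/s.
Difference: 120.413 − 111.700 = 8.7 ft/s.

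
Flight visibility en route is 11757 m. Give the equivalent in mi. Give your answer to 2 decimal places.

1 m = 0.000621371 SM, so 11757 × 0.000621371 = 7.31 SM.

7.31 SM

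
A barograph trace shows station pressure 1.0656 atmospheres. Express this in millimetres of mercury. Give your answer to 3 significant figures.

1 atm = 760 mmHg, so 1.0656 × 760 = 810 mmHg.

810 mmHg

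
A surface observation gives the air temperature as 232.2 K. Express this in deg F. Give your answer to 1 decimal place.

First to °C: -40.95 °C.
Then to °F: -41.7 °F.

-41.7 °F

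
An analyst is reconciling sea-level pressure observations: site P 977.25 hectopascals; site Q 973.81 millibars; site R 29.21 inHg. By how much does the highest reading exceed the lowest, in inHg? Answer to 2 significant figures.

site P: 977.25 hPa = 28.8582 inHg.
site Q: 973.81 mb = 28.7566 inHg.
Spread: 29.2100 − 28.7566 = 0.45 inHg.

0.45 inHg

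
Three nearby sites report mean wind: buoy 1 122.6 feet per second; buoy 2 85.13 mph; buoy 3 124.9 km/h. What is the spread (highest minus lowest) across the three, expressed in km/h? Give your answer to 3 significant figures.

12.1 km/h

buoy 1: 122.6 ft/s = 134.527 km/h.
buoy 2: 85.13 mph = 137.003 km/h.
Spread: 137.003 − 124.900 = 12.1 km/h.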